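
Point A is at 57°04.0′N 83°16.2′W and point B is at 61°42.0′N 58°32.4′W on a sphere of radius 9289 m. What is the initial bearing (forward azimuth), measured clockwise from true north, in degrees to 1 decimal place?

59.4°

With φ₁ = 0.9960, φ₂ = 1.0769, Δλ = 0.4316 rad, the forward-azimuth formula gives
θ = atan2( sin Δλ cos φ₂ , cos φ₁ sin φ₂ − sin φ₁ cos φ₂ cos Δλ ) = atan2(0.1983, 0.1173) = 59.40°.
So the initial bearing is 59.4°.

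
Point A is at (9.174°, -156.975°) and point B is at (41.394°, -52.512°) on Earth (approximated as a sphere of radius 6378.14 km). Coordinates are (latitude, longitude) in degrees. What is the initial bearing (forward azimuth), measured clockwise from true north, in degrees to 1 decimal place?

With φ₁ = 0.1601, φ₂ = 0.7225, Δλ = 1.8232 rad, the forward-azimuth formula gives
θ = atan2( sin Δλ cos φ₂ , cos φ₁ sin φ₂ − sin φ₁ cos φ₂ cos Δλ ) = atan2(0.7264, 0.6826) = 46.78°.
So the initial bearing is 46.8°.

46.8°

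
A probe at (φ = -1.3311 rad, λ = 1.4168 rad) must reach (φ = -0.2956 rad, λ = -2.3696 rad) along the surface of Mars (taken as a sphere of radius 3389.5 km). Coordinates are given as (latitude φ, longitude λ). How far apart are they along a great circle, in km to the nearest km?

4980 km

In radians: φ₁ = -1.3311, φ₂ = -0.2956, Δλ = 143.055° = 2.4968 rad.
cos c = sin φ₁ sin φ₂ + cos φ₁ cos φ₂ cos Δλ = (-0.9714)(-0.2913) + (0.2374)(0.9566)(-0.7992) = 0.10147,
so c = arccos(0.10147) = 1.46915 rad.
Distance = R·c = 3389.5 × 1.4691 ≈ 4980 km.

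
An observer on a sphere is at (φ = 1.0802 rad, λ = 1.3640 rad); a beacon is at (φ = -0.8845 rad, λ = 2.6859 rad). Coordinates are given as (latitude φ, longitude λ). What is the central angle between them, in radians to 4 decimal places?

In radians: φ₁ = 1.0802, φ₂ = -0.8845, Δλ = 75.739° = 1.3219 rad.
cos c = sin φ₁ sin φ₂ + cos φ₁ cos φ₂ cos Δλ = (0.8821)(-0.7736) + (0.4712)(0.6337)(0.2463) = -0.60881,
so c = arccos(-0.60881) = 2.22535 rad.
So the angular separation is 2.2254 rad.

2.2254 rad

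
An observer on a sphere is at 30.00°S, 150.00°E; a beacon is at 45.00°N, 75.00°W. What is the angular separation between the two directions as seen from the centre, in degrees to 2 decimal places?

141.87°

With latitudes φ₁ = -30.000°, φ₂ = 45.000° and longitude difference Δλ = 135.000°:
Haversine: a = sin²(Δφ/2) + cos φ₁ cos φ₂ sin²(Δλ/2) = 0.3706 + (0.8660)(0.7071)(0.8536) = 0.89328.
Central angle c = 2·arcsin(√a) = 2.47602 rad.
So the angular separation is 141.87°.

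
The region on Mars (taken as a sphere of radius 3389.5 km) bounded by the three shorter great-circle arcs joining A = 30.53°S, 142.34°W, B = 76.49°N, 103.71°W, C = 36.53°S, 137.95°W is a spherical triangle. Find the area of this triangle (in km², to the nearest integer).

1352943 km²

Side lengths (central angles): a = 2.0082, b = 0.1226, c = 1.9142 rad; semiperimeter s = 2.0225.
By l'Huilier's theorem, tan(E/4) = √[tan(s/2) tan((s−a)/2) tan((s−b)/2) tan((s−c)/2)], giving spherical excess E = 0.1178 rad.
Area = E·R² = 0.1178 × (3389.5)² ≈ 1352943 km².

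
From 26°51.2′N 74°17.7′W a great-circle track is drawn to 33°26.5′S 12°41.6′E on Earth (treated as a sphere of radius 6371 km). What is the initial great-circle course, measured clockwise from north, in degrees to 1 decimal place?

With φ₁ = 0.4687, φ₂ = -0.5837, Δλ = 1.5182 rad, the forward-azimuth formula gives
θ = atan2( sin Δλ cos φ₂ , cos φ₁ sin φ₂ − sin φ₁ cos φ₂ cos Δλ ) = atan2(0.8333, -0.5115) = 121.54°.
So the initial bearing is 121.5°.

121.5°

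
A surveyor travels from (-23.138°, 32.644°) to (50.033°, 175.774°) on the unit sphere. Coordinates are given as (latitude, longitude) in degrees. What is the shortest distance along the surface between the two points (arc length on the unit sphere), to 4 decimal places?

Let φ₁ = -0.4038 rad, φ₂ = 0.8732 rad, and Δλ = 2.4981 rad.
Haversine: a = sin²(Δφ/2) + cos φ₁ cos φ₂ sin²(Δλ/2) = 0.3552 + (0.9196)(0.6423)(0.9000) = 0.88685.
Central angle c = 2·arcsin(√a) = 2.45546 rad.
On the unit sphere the arc length equals the central angle: 2.4555.

2.4555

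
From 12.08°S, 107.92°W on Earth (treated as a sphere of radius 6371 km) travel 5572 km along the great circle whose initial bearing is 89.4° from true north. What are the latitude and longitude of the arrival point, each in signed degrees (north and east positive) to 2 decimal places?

-7.26°, -57.26°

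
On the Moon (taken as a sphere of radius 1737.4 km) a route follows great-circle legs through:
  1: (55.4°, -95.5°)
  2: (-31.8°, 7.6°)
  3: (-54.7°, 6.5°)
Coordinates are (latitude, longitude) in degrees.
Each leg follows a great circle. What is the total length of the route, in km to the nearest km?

4421 km

Leg 1→2: central angle 2.1450 rad, distance 3726.7 km.
Leg 2→3: central angle 0.3999 rad, distance 694.8 km.
Total: 3726.7 + 694.8 ≈ 4421 km.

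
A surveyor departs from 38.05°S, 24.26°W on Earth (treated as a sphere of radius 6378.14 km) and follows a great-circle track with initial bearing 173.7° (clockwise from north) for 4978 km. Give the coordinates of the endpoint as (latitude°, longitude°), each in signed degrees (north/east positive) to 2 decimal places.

-81.38°, 6.74°

Angular distance δ = d/R = 4978/6378.14 = 0.78048 rad; initial bearing θ = 3.0316 rad.
sin φ₂ = sin φ₁ cos δ + cos φ₁ sin δ cos θ = (-0.6163)(0.7106) + (0.7875)(0.7036)(-0.9940) = -0.9887, so φ₂ = -81.38°.
Δλ = atan2(sin θ sin δ cos φ₁, cos δ − sin φ₁ sin φ₂) = atan2(0.0608, 0.1012) = 30.999°.
λ₂ = -24.260° + 30.999° = 6.74°.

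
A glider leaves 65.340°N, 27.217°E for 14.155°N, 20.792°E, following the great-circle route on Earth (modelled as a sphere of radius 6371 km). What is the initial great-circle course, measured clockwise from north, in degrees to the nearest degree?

With φ₁ = 1.1404, φ₂ = 0.2471, Δλ = -0.1121 rad, the forward-azimuth formula gives
θ = atan2( sin Δλ cos φ₂ , cos φ₁ sin φ₂ − sin φ₁ cos φ₂ cos Δλ ) = atan2(-0.1085, -0.7736) = -172.02°.
Adding 360° brings this into [0°, 360°): 188°.

188°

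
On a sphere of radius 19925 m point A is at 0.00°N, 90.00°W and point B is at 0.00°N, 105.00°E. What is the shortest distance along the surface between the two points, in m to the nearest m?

57380 m

Let φ₁ = 0.0000 rad, φ₂ = 0.0000 rad, and Δλ = -2.8798 rad.
cos c = sin φ₁ sin φ₂ + cos φ₁ cos φ₂ cos Δλ = (0.0000)(0.0000) + (1.0000)(1.0000)(-0.9659) = -0.96593,
so c = arccos(-0.96593) = 2.87979 rad.
Distance = R·c = 19925 × 2.8798 ≈ 57380 m.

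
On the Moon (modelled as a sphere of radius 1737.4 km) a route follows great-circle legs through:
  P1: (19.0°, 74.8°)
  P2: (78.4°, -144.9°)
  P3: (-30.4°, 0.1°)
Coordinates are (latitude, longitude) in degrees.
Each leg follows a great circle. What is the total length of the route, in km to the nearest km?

6358 km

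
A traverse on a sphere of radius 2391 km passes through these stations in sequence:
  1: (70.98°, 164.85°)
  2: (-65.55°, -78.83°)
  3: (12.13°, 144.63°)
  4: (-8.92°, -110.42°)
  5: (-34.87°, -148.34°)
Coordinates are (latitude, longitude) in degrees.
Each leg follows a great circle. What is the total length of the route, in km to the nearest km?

Leg 1→2: central angle 2.7400 rad, distance 6551.3 km.
Leg 2→3: central angle 2.0772 rad, distance 4966.5 km.
Leg 3→4: central angle 1.8564 rad, distance 4438.7 km.
Leg 4→5: central angle 0.7553 rad, distance 1806.0 km.
Total: 6551.3 + 4966.5 + 4438.7 + 1806.0 ≈ 17762 km.

17762 km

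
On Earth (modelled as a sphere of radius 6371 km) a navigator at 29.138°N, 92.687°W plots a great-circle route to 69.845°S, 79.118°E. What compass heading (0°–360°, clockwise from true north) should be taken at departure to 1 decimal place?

175.7°

With φ₁ = 0.5086, φ₂ = -1.2190, Δλ = 2.9986 rad, the forward-azimuth formula gives
θ = atan2( sin Δλ cos φ₂ , cos φ₁ sin φ₂ − sin φ₁ cos φ₂ cos Δλ ) = atan2(0.0491, -0.6539) = 175.70°.
So the initial bearing is 175.7°.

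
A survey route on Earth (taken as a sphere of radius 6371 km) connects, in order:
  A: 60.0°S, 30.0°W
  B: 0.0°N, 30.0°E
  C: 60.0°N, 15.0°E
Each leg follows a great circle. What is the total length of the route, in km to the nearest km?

15194 km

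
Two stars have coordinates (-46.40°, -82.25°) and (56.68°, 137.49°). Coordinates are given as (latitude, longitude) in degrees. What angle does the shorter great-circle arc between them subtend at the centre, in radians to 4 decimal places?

In radians: φ₁ = -0.8098, φ₂ = 0.9893, Δλ = -140.260° = -2.4480 rad.
Haversine: a = sin²(Δφ/2) + cos φ₁ cos φ₂ sin²(Δλ/2) = 0.6132 + (0.6896)(0.5493)(0.8845) = 0.94821.
Central angle c = 2·arcsin(√a) = 2.68243 rad.
So the angular separation is 2.6824 rad.

2.6824 rad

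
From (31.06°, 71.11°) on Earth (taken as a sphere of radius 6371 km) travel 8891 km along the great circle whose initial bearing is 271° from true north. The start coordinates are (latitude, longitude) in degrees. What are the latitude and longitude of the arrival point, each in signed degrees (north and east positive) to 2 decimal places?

Angular distance δ = d/R = 8891/6371 = 1.39554 rad; initial bearing θ = 4.7298 rad.
sin φ₂ = sin φ₁ cos δ + cos φ₁ sin δ cos θ = (0.5159)(0.1744) + (0.8566)(0.9847)(0.0175) = 0.1047, so φ₂ = 6.01°.
Δλ = atan2(sin θ sin δ cos φ₁, cos δ − sin φ₁ sin φ₂) = atan2(-0.8434, 0.1204) = -81.879°.
λ₂ = 71.110° − 81.879° = -10.77°.

6.01°, -10.77°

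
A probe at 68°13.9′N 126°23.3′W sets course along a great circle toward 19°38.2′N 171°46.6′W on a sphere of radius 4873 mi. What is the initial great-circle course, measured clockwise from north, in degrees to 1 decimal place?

Δλ = -45.388° = -0.7922 rad.
y = sin Δλ · cos φ₂ = (-0.7119)(0.9418) = -0.6705
x = cos φ₁ sin φ₂ − sin φ₁ cos φ₂ cos Δλ = (0.3709)(0.3361) − (0.9287)(0.9418)(0.7023) = -0.4897
θ = atan2(y, x) = -126.14°; adding 360° gives 233.9°.

233.9°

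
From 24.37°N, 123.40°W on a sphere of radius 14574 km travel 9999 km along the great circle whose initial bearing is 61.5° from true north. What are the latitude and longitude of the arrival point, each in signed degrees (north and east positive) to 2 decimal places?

Angular distance δ = d/R = 9999/14574 = 0.68608 rad; initial bearing θ = 1.0734 rad.
sin φ₂ = sin φ₁ cos δ + cos φ₁ sin δ cos θ = (0.4126)(0.7737) + (0.9109)(0.6335)(0.4772) = 0.5946, so φ₂ = 36.49°.
Δλ = atan2(sin θ sin δ cos φ₁, cos δ − sin φ₁ sin φ₂) = atan2(0.5071, 0.5284) = 43.825°.
λ₂ = -123.400° + 43.825° = -79.58°.

36.49°, -79.58°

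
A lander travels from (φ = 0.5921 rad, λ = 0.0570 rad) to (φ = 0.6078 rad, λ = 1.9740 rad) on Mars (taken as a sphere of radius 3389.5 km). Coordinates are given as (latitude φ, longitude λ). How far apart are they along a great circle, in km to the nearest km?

5027 km

With latitudes φ₁ = 33.925°, φ₂ = 34.824° and longitude difference Δλ = 109.836°:
cos c = sin φ₁ sin φ₂ + cos φ₁ cos φ₂ cos Δλ = (0.5581)(0.5711) + (0.8298)(0.8209)(-0.3393) = 0.08757,
so c = arccos(0.08757) = 1.48311 rad.
Distance = R·c = 3389.5 × 1.4831 ≈ 5027 km.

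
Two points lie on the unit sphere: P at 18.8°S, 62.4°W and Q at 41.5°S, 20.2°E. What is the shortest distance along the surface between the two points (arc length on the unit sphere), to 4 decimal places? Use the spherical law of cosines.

1.2610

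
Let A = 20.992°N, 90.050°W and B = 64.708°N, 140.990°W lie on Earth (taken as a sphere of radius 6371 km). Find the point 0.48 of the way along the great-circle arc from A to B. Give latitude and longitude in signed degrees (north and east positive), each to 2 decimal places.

44.41°, -104.64°

The central angle between A and B is δ = 0.9579 rad.
With f = 0.48, the slerp weights are sin((1−f)δ)/sin δ = 0.5841 and sin(fδ)/sin δ = 0.5425.
Weighted sum of the unit vectors: (0.5841)·(-0.0008,-0.9336,0.3582) + (0.5425)·(-0.3320,-0.2689,0.9041) = (-0.1806, -0.6912, 0.6997).
Converting back: φ = atan2(z, √(x²+y²)) = 44.41°, λ = atan2(y, x) = -104.64°.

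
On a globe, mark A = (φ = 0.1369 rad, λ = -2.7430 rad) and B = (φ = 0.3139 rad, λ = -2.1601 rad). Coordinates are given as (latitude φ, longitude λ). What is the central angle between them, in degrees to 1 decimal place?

Let φ₁ = 0.1369 rad, φ₂ = 0.3139 rad, and Δλ = 0.5829 rad.
cos c = sin φ₁ sin φ₂ + cos φ₁ cos φ₂ cos Δλ = (0.1365)(0.3088) + (0.9906)(0.9511)(0.8349) = 0.82878,
so c = arccos(0.82878) = 0.59386 rad.
So the angular separation is 34.0°.

34.0°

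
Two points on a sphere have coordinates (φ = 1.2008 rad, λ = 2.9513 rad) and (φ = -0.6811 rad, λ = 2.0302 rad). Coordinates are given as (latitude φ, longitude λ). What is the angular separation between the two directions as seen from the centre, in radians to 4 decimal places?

Let φ₁ = 1.2008 rad, φ₂ = -0.6811 rad, and Δλ = -0.9211 rad.
cos c = sin φ₁ sin φ₂ + cos φ₁ cos φ₂ cos Δλ = (0.9323)(-0.6296) + (0.3616)(0.7769)(0.6049) = -0.41709,
so c = arccos(-0.41709) = 2.00104 rad.
So the angular separation is 2.0010 rad.

2.0010 rad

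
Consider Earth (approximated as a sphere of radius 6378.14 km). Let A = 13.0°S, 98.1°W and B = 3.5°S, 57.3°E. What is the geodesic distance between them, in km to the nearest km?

In radians: φ₁ = -0.2269, φ₂ = -0.0611, Δλ = 155.400° = 2.7122 rad.
cos c = sin φ₁ sin φ₂ + cos φ₁ cos φ₂ cos Δλ = (-0.2250)(-0.0610) + (0.9744)(0.9981)(-0.9092) = -0.87055,
so c = arccos(-0.87055) = 2.62711 rad.
Distance = R·c = 6378.14 × 2.6271 ≈ 16756 km.

16756 km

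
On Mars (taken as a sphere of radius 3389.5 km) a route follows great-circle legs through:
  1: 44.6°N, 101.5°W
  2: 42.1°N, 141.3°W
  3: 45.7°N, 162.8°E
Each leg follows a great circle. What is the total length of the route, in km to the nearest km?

Leg 1→2: central angle 0.5020 rad, distance 1701.5 km.
Leg 2→3: central angle 0.6914 rad, distance 2343.5 km.
Total: 1701.5 + 2343.5 ≈ 4045 km.

4045 km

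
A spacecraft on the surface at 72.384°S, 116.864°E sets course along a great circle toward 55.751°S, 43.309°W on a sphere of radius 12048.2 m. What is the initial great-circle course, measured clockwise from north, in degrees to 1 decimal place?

Δλ = -160.173° = -2.7955 rad.
y = sin Δλ · cos φ₂ = (-0.3392)(0.5628) = -0.1909
x = cos φ₁ sin φ₂ − sin φ₁ cos φ₂ cos Δλ = (0.3026)(-0.8266) − (-0.9531)(0.5628)(-0.9407) = -0.7548
θ = atan2(y, x) = -165.81°; adding 360° gives 194.2°.

194.2°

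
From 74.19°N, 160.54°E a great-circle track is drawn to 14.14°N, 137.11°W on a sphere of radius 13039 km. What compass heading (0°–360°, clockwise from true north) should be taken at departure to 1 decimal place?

113.1°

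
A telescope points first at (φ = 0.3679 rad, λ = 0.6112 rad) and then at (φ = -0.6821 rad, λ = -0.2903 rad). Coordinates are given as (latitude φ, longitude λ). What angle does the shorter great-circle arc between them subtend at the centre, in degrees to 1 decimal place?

77.1°

With latitudes φ₁ = 21.079°, φ₂ = -39.081° and longitude difference Δλ = -51.652°:
cos c = sin φ₁ sin φ₂ + cos φ₁ cos φ₂ cos Δλ = (0.3597)(-0.6304) + (0.9331)(0.7763)(0.6204) = 0.22265,
so c = arccos(0.22265) = 1.34627 rad.
So the angular separation is 77.1°.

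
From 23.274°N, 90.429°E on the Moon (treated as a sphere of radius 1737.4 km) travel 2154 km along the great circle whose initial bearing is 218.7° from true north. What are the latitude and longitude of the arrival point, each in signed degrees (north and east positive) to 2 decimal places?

-33.34°, 45.37°

Angular distance δ = d/R = 2154/1737.4 = 1.23978 rad; initial bearing θ = 3.8170 rad.
sin φ₂ = sin φ₁ cos δ + cos φ₁ sin δ cos θ = (0.3951)(0.3250) + (0.9186)(0.9457)(-0.7804) = -0.5496, so φ₂ = -33.34°.
Δλ = atan2(sin θ sin δ cos φ₁, cos δ − sin φ₁ sin φ₂) = atan2(-0.5432, 0.5422) = -45.054°.
λ₂ = 90.429° − 45.054° = 45.37°.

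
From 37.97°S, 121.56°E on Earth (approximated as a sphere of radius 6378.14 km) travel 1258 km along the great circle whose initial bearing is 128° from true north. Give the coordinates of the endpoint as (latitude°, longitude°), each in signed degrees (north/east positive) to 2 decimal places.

-44.30°, 134.02°

Angular distance δ = d/R = 1258/6378.14 = 0.19724 rad; initial bearing θ = 2.2340 rad.
sin φ₂ = sin φ₁ cos δ + cos φ₁ sin δ cos θ = (-0.6152)(0.9806) + (0.7883)(0.1960)(-0.6157) = -0.6984, so φ₂ = -44.30°.
Δλ = atan2(sin θ sin δ cos φ₁, cos δ − sin φ₁ sin φ₂) = atan2(0.1217, 0.5509) = 12.460°.
λ₂ = 121.560° + 12.460° = 134.02°.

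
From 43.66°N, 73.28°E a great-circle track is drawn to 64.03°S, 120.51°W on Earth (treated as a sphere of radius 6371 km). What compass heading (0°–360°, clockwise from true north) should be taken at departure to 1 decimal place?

163.7°

Δλ = 166.210° = 2.9009 rad.
y = sin Δλ · cos φ₂ = (0.2384)(0.4379) = 0.1044
x = cos φ₁ sin φ₂ − sin φ₁ cos φ₂ cos Δλ = (0.7234)(-0.8990) − (0.6904)(0.4379)(-0.9712) = -0.3568
θ = atan2(y, x) = 163.69°, so the bearing is 163.7°.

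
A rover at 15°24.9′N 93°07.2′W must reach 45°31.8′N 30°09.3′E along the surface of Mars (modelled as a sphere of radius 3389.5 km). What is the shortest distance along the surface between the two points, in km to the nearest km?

With latitudes φ₁ = 15.415°, φ₂ = 45.530° and longitude difference Δλ = 123.275°:
cos c = sin φ₁ sin φ₂ + cos φ₁ cos φ₂ cos Δλ = (0.2658)(0.7136) + (0.9640)(0.7005)(-0.5487) = -0.18084,
so c = arccos(-0.18084) = 1.75264 rad.
Distance = R·c = 3389.5 × 1.7526 ≈ 5941 km.

5941 km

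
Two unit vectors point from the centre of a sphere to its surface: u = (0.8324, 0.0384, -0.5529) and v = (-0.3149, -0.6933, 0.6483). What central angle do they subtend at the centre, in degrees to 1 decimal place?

130.3°

u·v = -0.6472; |u| = 1.0000, |v| = 1.0001.
cos θ = (u·v)/(|u||v|) = -0.6471, so θ = 130.3°.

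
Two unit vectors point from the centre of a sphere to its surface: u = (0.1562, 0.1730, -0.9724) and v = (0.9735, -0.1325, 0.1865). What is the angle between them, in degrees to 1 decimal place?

u·v = -0.0522; |u| = 0.9999, |v| = 1.0000.
cos θ = (u·v)/(|u||v|) = -0.0522, so θ = 93.0°.

93.0°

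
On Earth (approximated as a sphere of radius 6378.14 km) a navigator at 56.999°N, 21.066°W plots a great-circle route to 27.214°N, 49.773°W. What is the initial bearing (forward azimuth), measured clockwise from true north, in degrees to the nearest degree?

227°

Δλ = -28.707° = -0.5010 rad.
y = sin Δλ · cos φ₂ = (-0.4803)(0.8893) = -0.4272
x = cos φ₁ sin φ₂ − sin φ₁ cos φ₂ cos Δλ = (0.5447)(0.4573) − (0.8387)(0.8893)(0.8771) = -0.4051
θ = atan2(y, x) = -133.48°; adding 360° gives 227°.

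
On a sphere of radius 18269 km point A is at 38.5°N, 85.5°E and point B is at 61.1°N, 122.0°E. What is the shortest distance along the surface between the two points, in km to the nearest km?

In radians: φ₁ = 0.6720, φ₂ = 1.0664, Δλ = 36.500° = 0.6370 rad.
cos c = sin φ₁ sin φ₂ + cos φ₁ cos φ₂ cos Δλ = (0.6225)(0.8755) + (0.7826)(0.4833)(0.8039) = 0.84902,
so c = arccos(0.84902) = 0.55666 rad.
Distance = R·c = 18269 × 0.5567 ≈ 10170 km.

10170 km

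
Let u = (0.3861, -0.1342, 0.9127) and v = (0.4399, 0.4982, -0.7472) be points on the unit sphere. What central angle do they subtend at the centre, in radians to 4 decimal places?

2.1882 rad

u·v = -0.5790; |u| = 1.0001, |v| = 1.0000.
cos θ = (u·v)/(|u||v|) = -0.5789, so θ = 2.1882 rad.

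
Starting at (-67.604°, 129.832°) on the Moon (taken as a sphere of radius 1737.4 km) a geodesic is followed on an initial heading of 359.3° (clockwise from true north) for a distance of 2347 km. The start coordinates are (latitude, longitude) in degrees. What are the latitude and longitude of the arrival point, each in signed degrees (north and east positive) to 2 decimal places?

9.79°, 129.14°

Angular distance δ = d/R = 2347/1737.4 = 1.35087 rad; initial bearing θ = 6.2710 rad.
sin φ₂ = sin φ₁ cos δ + cos φ₁ sin δ cos θ = (-0.9246)(0.2182) + (0.3810)(0.9759)(0.9999) = 0.1701, so φ₂ = 9.79°.
Δλ = atan2(sin θ sin δ cos φ₁, cos δ − sin φ₁ sin φ₂) = atan2(-0.0045, 0.3754) = -0.693°.
λ₂ = 129.832° − 0.693° = 129.14°.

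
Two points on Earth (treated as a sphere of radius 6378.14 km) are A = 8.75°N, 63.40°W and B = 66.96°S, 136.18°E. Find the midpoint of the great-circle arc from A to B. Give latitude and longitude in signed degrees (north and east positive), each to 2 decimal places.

-50.49°, -75.35°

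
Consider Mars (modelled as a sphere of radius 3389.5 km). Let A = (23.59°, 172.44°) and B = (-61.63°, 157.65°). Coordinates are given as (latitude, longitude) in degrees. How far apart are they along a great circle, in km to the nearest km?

5090 km

In radians: φ₁ = 0.4117, φ₂ = -1.0756, Δλ = -14.790° = -0.2581 rad.
cos c = sin φ₁ sin φ₂ + cos φ₁ cos φ₂ cos Δλ = (0.4002)(-0.8799) + (0.9164)(0.4752)(0.9669) = 0.06890,
so c = arccos(0.06890) = 1.50184 rad.
Distance = R·c = 3389.5 × 1.5018 ≈ 5090 km.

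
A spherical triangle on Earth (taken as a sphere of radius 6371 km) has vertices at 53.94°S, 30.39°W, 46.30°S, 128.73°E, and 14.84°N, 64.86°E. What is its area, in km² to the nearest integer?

Side lengths (central angles): a = 1.4616, b = 1.8329, c = 1.3649 rad; semiperimeter s = 2.3297.
By l'Huilier's theorem, tan(E/4) = √[tan(s/2) tan((s−a)/2) tan((s−b)/2) tan((s−c)/2)], giving spherical excess E = 1.4472 rad.
Area = E·R² = 1.4472 × (6371)² ≈ 58742189 km².

58742189 km²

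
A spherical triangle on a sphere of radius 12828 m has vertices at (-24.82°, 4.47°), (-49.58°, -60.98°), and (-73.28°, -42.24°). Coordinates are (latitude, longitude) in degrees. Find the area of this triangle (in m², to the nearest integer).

Side lengths (central angles): a = 0.4376, b = 0.9508, c = 0.9715 rad; semiperimeter s = 1.1799.
By l'Huilier's theorem, tan(E/4) = √[tan(s/2) tan((s−a)/2) tan((s−b)/2) tan((s−c)/2)], giving spherical excess E = 0.2238 rad.
Area = E·R² = 0.2238 × (12828)² ≈ 36825273 m².

36825273 m²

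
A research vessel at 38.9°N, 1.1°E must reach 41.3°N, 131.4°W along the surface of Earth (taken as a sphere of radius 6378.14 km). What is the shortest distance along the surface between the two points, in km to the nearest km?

Let φ₁ = 0.6789 rad, φ₂ = 0.7208 rad, and Δλ = -2.3126 rad.
Haversine: a = sin²(Δφ/2) + cos φ₁ cos φ₂ sin²(Δλ/2) = 0.0004 + (0.7782)(0.7513)(0.8378) = 0.49027.
Central angle c = 2·arcsin(√a) = 1.55133 rad.
Distance = R·c = 6378.14 × 1.5513 ≈ 9895 km.

9895 km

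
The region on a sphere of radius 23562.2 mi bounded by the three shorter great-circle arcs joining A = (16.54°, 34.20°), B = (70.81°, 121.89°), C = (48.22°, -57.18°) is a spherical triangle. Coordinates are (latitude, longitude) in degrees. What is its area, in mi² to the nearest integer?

Side lengths (central angles): a = 1.0641, b = 1.3726, c = 1.2854 rad; semiperimeter s = 1.8610.
By l'Huilier's theorem, tan(E/4) = √[tan(s/2) tan((s−a)/2) tan((s−b)/2) tan((s−c)/2)], giving spherical excess E = 0.8056 rad.
Area = E·R² = 0.8056 × (23562.2)² ≈ 447274198 mi².

447274198 mi²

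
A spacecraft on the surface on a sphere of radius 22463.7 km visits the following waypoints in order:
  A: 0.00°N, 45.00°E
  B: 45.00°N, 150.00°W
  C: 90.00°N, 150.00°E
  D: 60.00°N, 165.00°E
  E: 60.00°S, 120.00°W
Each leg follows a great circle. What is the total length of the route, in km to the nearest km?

Leg A→B: central angle 2.3227 rad, distance 52175.9 km.
Leg B→C: central angle 0.7854 rad, distance 17642.9 km.
Leg C→D: central angle 0.5236 rad, distance 11762.0 km.
Leg D→E: central angle 2.3258 rad, distance 52246.2 km.
Total: 52175.9 + 17642.9 + 11762.0 + 52246.2 ≈ 133827 km.

133827 km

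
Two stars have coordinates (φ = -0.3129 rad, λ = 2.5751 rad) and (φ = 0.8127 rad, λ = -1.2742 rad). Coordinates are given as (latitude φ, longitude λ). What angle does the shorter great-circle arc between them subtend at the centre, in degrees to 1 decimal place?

136.1°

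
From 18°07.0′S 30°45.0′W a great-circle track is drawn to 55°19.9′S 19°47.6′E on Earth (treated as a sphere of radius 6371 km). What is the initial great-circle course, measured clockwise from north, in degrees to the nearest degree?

147°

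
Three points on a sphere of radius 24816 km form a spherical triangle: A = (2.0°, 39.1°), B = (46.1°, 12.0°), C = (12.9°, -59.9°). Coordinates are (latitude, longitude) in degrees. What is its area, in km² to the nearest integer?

Side lengths (central angles): a = 1.1909, b = 1.7159, c = 0.8736 rad; semiperimeter s = 1.8902.
By l'Huilier's theorem, tan(E/4) = √[tan(s/2) tan((s−a)/2) tan((s−b)/2) tan((s−c)/2)], giving spherical excess E = 0.6219 rad.
Area = E·R² = 0.6219 × (24816)² ≈ 382971700 km².

382971700 km²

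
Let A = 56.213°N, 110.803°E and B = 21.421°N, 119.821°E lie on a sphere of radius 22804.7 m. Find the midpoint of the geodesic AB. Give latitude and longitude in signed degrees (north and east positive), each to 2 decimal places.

38.90°, 116.45°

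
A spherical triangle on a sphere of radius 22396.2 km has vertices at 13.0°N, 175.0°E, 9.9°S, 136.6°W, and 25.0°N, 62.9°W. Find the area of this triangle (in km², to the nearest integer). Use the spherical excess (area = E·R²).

420434704 km²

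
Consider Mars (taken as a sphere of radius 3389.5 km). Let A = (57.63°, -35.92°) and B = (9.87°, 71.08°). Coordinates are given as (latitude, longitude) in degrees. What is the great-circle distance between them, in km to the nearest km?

Let φ₁ = 1.0058 rad, φ₂ = 0.1723 rad, and Δλ = 1.8675 rad.
cos c = sin φ₁ sin φ₂ + cos φ₁ cos φ₂ cos Δλ = (0.8446)(0.1714) + (0.5354)(0.9852)(-0.2924) = -0.00944,
so c = arccos(-0.00944) = 1.58023 rad.
Distance = R·c = 3389.5 × 1.5802 ≈ 5356 km.

5356 km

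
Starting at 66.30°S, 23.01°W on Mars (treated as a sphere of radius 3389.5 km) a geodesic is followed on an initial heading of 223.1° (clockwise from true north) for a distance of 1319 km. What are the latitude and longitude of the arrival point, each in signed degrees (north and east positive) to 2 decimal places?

-73.45°, -88.49°

Angular distance δ = d/R = 1319/3389.5 = 0.38914 rad; initial bearing θ = 3.8938 rad.
sin φ₂ = sin φ₁ cos δ + cos φ₁ sin δ cos θ = (-0.9157)(0.9252) + (0.4019)(0.3794)(-0.7302) = -0.9586, so φ₂ = -73.45°.
Δλ = atan2(sin θ sin δ cos φ₁, cos δ − sin φ₁ sin φ₂) = atan2(-0.1042, 0.0475) = -65.482°.
λ₂ = -23.010° − 65.482° = -88.49°.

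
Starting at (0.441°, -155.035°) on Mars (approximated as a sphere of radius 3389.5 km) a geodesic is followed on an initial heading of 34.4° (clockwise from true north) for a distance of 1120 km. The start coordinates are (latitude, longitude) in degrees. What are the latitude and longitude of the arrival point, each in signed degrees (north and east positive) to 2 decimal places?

Angular distance δ = d/R = 1120/3389.5 = 0.33043 rad; initial bearing θ = 0.6004 rad.
sin φ₂ = sin φ₁ cos δ + cos φ₁ sin δ cos θ = (0.0077)(0.9459) + (1.0000)(0.3245)(0.8251) = 0.2750, so φ₂ = 15.96°.
Δλ = atan2(sin θ sin δ cos φ₁, cos δ − sin φ₁ sin φ₂) = atan2(0.1833, 0.9438) = 10.991°.
λ₂ = -155.035° + 10.991° = -144.04°.

15.96°, -144.04°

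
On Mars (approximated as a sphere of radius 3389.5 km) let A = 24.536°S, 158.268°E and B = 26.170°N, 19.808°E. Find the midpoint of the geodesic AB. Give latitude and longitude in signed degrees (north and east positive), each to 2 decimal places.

The central angle between A and B is δ = 2.4886 rad.
With f = 0.5, the slerp weights are sin((1−f)δ)/sin δ = 1.5589 and sin(fδ)/sin δ = 1.5589.
Weighted sum of the unit vectors: (1.5589)·(-0.8450,0.3368,-0.4153) + (1.5589)·(0.8444,0.3041,0.4410) = (-0.0010, 0.9992, 0.0402).
Converting back: φ = atan2(z, √(x²+y²)) = 2.30°, λ = atan2(y, x) = 90.06°.

2.30°, 90.06°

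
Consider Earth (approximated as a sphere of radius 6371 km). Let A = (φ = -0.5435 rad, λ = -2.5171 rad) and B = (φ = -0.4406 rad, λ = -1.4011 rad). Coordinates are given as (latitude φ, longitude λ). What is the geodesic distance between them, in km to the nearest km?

6216 km

In radians: φ₁ = -0.5435, φ₂ = -0.4406, Δλ = 63.942° = 1.1160 rad.
cos c = sin φ₁ sin φ₂ + cos φ₁ cos φ₂ cos Δλ = (-0.5171)(-0.4265) + (0.8559)(0.9045)(0.4393) = 0.56062,
so c = arccos(0.56062) = 0.97566 rad.
Distance = R·c = 6371 × 0.9757 ≈ 6216 km.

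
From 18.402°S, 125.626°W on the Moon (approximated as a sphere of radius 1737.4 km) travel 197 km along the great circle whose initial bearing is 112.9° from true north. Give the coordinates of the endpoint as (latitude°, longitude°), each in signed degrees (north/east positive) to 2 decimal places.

-20.82°, -119.22°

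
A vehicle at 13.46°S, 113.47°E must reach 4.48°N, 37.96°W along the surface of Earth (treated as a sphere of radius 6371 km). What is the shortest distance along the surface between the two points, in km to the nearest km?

With latitudes φ₁ = -13.460°, φ₂ = 4.480° and longitude difference Δλ = -151.430°:
cos c = sin φ₁ sin φ₂ + cos φ₁ cos φ₂ cos Δλ = (-0.2328)(0.0781) + (0.9725)(0.9969)(-0.8782) = -0.86968,
so c = arccos(-0.86968) = 2.62536 rad.
Distance = R·c = 6371 × 2.6254 ≈ 16726 km.

16726 km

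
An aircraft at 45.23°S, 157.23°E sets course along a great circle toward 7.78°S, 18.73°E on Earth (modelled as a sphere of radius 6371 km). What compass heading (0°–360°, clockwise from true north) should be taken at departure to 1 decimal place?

Δλ = -138.500° = -2.4173 rad.
y = sin Δλ · cos φ₂ = (-0.6626)(0.9908) = -0.6565
x = cos φ₁ sin φ₂ − sin φ₁ cos φ₂ cos Δλ = (0.7043)(-0.1354) − (-0.7099)(0.9908)(-0.7490) = -0.6222
θ = atan2(y, x) = -133.46°; adding 360° gives 226.5°.

226.5°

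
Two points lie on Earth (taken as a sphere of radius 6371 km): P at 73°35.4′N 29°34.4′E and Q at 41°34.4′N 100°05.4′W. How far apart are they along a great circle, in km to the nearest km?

6660 km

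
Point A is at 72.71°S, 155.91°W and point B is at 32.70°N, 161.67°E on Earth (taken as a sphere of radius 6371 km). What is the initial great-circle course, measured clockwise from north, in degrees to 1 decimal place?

Δλ = -42.420° = -0.7404 rad.
y = sin Δλ · cos φ₂ = (-0.6746)(0.8415) = -0.5676
x = cos φ₁ sin φ₂ − sin φ₁ cos φ₂ cos Δλ = (0.2972)(0.5402) − (-0.9548)(0.8415)(0.7382) = 0.7537
θ = atan2(y, x) = -36.98°; adding 360° gives 323.0°.

323.0°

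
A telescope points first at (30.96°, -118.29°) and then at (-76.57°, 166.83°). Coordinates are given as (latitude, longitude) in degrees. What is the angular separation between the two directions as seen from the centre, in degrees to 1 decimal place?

With latitudes φ₁ = 30.960°, φ₂ = -76.570° and longitude difference Δλ = -74.880°:
cos c = sin φ₁ sin φ₂ + cos φ₁ cos φ₂ cos Δλ = (0.5144)(-0.9727) + (0.8575)(0.2323)(0.2608) = -0.44842,
so c = arccos(-0.44842) = 2.03579 rad.
So the angular separation is 116.6°.

116.6°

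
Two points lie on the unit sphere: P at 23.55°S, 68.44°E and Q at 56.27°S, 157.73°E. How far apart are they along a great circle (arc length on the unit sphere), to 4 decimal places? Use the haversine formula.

With latitudes φ₁ = -23.550°, φ₂ = -56.270° and longitude difference Δλ = 89.290°:
Haversine: a = sin²(Δφ/2) + cos φ₁ cos φ₂ sin²(Δλ/2) = 0.0793 + (0.9167)(0.5553)(0.4938) = 0.33070.
Central angle c = 2·arcsin(√a) = 1.22537 rad.
On the unit sphere the arc length equals the central angle: 1.2254.

1.2254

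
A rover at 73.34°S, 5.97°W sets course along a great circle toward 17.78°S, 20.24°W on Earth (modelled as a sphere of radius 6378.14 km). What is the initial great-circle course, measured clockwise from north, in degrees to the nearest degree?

With φ₁ = -1.2800, φ₂ = -0.3103, Δλ = -0.2491 rad, the forward-azimuth formula gives
θ = atan2( sin Δλ cos φ₂ , cos φ₁ sin φ₂ − sin φ₁ cos φ₂ cos Δλ ) = atan2(-0.2347, 0.7966) = -16.42°.
Adding 360° brings this into [0°, 360°): 344°.

344°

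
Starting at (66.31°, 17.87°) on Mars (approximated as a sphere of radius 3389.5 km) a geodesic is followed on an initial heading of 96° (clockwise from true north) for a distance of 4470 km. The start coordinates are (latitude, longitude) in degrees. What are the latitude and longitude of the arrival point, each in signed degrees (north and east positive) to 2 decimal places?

10.82°, 96.54°

Angular distance δ = d/R = 4470/3389.5 = 1.31878 rad; initial bearing θ = 1.6755 rad.
sin φ₂ = sin φ₁ cos δ + cos φ₁ sin δ cos θ = (0.9157)(0.2494) + (0.4018)(0.9684)(-0.1045) = 0.1877, so φ₂ = 10.82°.
Δλ = atan2(sin θ sin δ cos φ₁, cos δ − sin φ₁ sin φ₂) = atan2(0.3870, 0.0775) = 78.675°.
λ₂ = 17.870° + 78.675° = 96.54°.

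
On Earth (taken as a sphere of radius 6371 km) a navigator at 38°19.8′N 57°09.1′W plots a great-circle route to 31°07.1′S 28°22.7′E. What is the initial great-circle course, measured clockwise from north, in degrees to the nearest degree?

118°

With φ₁ = 0.6690, φ₂ = -0.5431, Δλ = 1.4928 rad, the forward-azimuth formula gives
θ = atan2( sin Δλ cos φ₂ , cos φ₁ sin φ₂ − sin φ₁ cos φ₂ cos Δλ ) = atan2(0.8535, -0.4468) = 117.63°.
So the initial bearing is 118°.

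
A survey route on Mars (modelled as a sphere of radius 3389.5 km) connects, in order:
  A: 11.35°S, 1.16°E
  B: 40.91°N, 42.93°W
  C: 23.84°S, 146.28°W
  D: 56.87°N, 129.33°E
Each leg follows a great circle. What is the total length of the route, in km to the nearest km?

Leg A→B: central angle 1.1557 rad, distance 3917.1 km.
Leg B→C: central angle 2.0090 rad, distance 6809.5 km.
Leg C→D: central angle 1.8646 rad, distance 6320.1 km.
Total: 3917.1 + 6809.5 + 6320.1 ≈ 17047 km.

17047 km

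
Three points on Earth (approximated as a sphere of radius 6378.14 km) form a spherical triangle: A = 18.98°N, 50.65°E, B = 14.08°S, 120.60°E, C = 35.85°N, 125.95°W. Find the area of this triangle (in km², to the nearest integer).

105439244 km²

Side lengths (central angles): a = 2.0436, b = 2.1830, c = 1.3332 rad; semiperimeter s = 2.7799.
By l'Huilier's theorem, tan(E/4) = √[tan(s/2) tan((s−a)/2) tan((s−b)/2) tan((s−c)/2)], giving spherical excess E = 2.5919 rad.
Area = E·R² = 2.5919 × (6378.14)² ≈ 105439244 km².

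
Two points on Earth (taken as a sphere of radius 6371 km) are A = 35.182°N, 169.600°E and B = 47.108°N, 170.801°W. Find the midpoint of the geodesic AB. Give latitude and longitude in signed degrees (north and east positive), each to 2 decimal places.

The central angle between A and B is δ = 0.3296 rad.
With f = 0.5, the slerp weights are sin((1−f)δ)/sin δ = 0.5069 and sin(fδ)/sin δ = 0.5069.
Weighted sum of the unit vectors: (0.5069)·(-0.8039,0.1475,0.5762) + (0.5069)·(-0.6719,-0.1088,0.7326) = (-0.7480, 0.0196, 0.6634).
Converting back: φ = atan2(z, √(x²+y²)) = 41.56°, λ = atan2(y, x) = 178.50°.

41.56°, 178.50°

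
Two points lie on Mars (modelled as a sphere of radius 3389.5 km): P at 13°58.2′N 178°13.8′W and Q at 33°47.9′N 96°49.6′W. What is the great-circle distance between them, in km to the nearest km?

4451 km

In radians: φ₁ = 0.2438, φ₂ = 0.5899, Δλ = 81.403° = 1.4208 rad.
Haversine: a = sin²(Δφ/2) + cos φ₁ cos φ₂ sin²(Δλ/2) = 0.0296 + (0.9704)(0.8310)(0.4253) = 0.37258.
Central angle c = 2·arcsin(√a) = 1.31312 rad.
Distance = R·c = 3389.5 × 1.3131 ≈ 4451 km.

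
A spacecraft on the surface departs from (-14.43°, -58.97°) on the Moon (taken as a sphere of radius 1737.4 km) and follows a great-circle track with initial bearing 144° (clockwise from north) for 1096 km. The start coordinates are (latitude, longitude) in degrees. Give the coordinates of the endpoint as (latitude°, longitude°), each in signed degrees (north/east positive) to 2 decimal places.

-41.56°, -31.37°

Angular distance δ = d/R = 1096/1737.4 = 0.63083 rad; initial bearing θ = 2.5133 rad.
sin φ₂ = sin φ₁ cos δ + cos φ₁ sin δ cos θ = (-0.2492)(0.8075) + (0.9685)(0.5898)(-0.8090) = -0.6634, so φ₂ = -41.56°.
Δλ = atan2(sin θ sin δ cos φ₁, cos δ − sin φ₁ sin φ₂) = atan2(0.3357, 0.6422) = 27.600°.
λ₂ = -58.970° + 27.600° = -31.37°.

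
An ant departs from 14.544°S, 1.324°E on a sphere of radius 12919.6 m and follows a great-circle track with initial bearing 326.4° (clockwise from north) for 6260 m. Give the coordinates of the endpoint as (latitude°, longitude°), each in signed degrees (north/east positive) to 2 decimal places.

8.82°, -13.80°

Angular distance δ = d/R = 6260/12919.6 = 0.48454 rad; initial bearing θ = 5.6968 rad.
sin φ₂ = sin φ₁ cos δ + cos φ₁ sin δ cos θ = (-0.2511)(0.8849) + (0.9680)(0.4658)(0.8329) = 0.1533, so φ₂ = 8.82°.
Δλ = atan2(sin θ sin δ cos φ₁, cos δ − sin φ₁ sin φ₂) = atan2(-0.2495, 0.9234) = -15.121°.
λ₂ = 1.324° − 15.121° = -13.80°.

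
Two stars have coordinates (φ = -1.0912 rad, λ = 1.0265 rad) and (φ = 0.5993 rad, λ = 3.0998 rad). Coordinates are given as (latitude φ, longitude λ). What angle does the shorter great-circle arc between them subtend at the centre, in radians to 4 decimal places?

2.3239 rad

In radians: φ₁ = -1.0912, φ₂ = 0.5993, Δλ = 118.791° = 2.0733 rad.
cos c = sin φ₁ sin φ₂ + cos φ₁ cos φ₂ cos Δλ = (-0.8872)(0.5641) + (0.4614)(0.8257)(-0.4816) = -0.68393,
so c = arccos(-0.68393) = 2.32393 rad.
So the angular separation is 2.3239 rad.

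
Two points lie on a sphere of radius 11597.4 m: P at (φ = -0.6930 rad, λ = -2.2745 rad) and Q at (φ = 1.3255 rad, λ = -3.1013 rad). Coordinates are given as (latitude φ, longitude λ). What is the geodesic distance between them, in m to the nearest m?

24199 m

Let φ₁ = -0.6930 rad, φ₂ = 1.3255 rad, and Δλ = -0.8268 rad.
Haversine: a = sin²(Δφ/2) + cos φ₁ cos φ₂ sin²(Δλ/2) = 0.7164 + (0.7693)(0.2428)(0.1614) = 0.74660.
Central angle c = 2·arcsin(√a) = 2.08656 rad.
Distance = R·c = 11597.4 × 2.0866 ≈ 24199 m.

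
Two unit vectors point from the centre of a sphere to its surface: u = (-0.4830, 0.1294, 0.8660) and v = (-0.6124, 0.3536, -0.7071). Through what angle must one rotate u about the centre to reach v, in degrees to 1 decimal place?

u·v = -0.2708; |u| = 1.0000, |v| = 1.0000.
cos θ = (u·v)/(|u||v|) = -0.2708, so θ = 105.7°.

105.7°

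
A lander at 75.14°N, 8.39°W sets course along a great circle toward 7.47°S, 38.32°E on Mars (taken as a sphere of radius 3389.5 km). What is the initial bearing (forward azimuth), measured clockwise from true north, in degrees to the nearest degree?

134°

With φ₁ = 1.3114, φ₂ = -0.1304, Δλ = 0.8152 rad, the forward-azimuth formula gives
θ = atan2( sin Δλ cos φ₂ , cos φ₁ sin φ₂ − sin φ₁ cos φ₂ cos Δλ ) = atan2(0.7217, -0.6905) = 133.73°.
So the initial bearing is 134°.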